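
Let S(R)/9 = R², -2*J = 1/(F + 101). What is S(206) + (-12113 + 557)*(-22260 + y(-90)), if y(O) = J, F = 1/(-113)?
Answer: 163330155129/634 ≈ 2.5762e+8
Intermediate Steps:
F = -1/113 ≈ -0.0088496
J = -113/22824 (J = -1/(2*(-1/113 + 101)) = -1/(2*11412/113) = -½*113/11412 = -113/22824 ≈ -0.0049509)
y(O) = -113/22824
S(R) = 9*R²
S(206) + (-12113 + 557)*(-22260 + y(-90)) = 9*206² + (-12113 + 557)*(-22260 - 113/22824) = 9*42436 - 11556*(-508062353/22824) = 381924 + 163088015313/634 = 163330155129/634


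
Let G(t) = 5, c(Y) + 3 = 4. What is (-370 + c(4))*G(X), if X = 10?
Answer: -1845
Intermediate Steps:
c(Y) = 1 (c(Y) = -3 + 4 = 1)
(-370 + c(4))*G(X) = (-370 + 1)*5 = -369*5 = -1845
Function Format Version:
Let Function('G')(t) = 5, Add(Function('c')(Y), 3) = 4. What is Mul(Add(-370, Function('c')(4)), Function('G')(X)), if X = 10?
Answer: -1845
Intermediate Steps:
Function('c')(Y) = 1 (Function('c')(Y) = Add(-3, 4) = 1)
Mul(Add(-370, Function('c')(4)), Function('G')(X)) = Mul(Add(-370, 1), 5) = Mul(-369, 5) = -1845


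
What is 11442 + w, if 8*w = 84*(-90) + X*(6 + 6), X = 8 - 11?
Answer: 20985/2 ≈ 10493.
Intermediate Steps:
X = -3
w = -1899/2 (w = (84*(-90) - 3*(6 + 6))/8 = (-7560 - 3*12)/8 = (-7560 - 36)/8 = (⅛)*(-7596) = -1899/2 ≈ -949.50)
11442 + w = 11442 - 1899/2 = 20985/2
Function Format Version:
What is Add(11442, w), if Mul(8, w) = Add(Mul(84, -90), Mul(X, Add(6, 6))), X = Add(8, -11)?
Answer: Rational(20985, 2) ≈ 10493.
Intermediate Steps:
X = -3
w = Rational(-1899, 2) (w = Mul(Rational(1, 8), Add(Mul(84, -90), Mul(-3, Add(6, 6)))) = Mul(Rational(1, 8), Add(-7560, Mul(-3, 12))) = Mul(Rational(1, 8), Add(-7560, -36)) = Mul(Rational(1, 8), -7596) = Rational(-1899, 2) ≈ -949.50)
Add(11442, w) = Add(11442, Rational(-1899, 2)) = Rational(20985, 2)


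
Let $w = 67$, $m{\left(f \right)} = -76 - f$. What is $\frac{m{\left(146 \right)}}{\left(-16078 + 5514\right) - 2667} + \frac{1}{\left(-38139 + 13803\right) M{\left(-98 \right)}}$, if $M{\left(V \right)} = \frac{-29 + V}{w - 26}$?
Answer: $\frac{686671655}{40892681232} \approx 0.016792$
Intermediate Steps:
$M{\left(V \right)} = - \frac{29}{41} + \frac{V}{41}$ ($M{\left(V \right)} = \frac{-29 + V}{67 - 26} = \frac{-29 + V}{41} = \left(-29 + V\right) \frac{1}{41} = - \frac{29}{41} + \frac{V}{41}$)
$\frac{m{\left(146 \right)}}{\left(-16078 + 5514\right) - 2667} + \frac{1}{\left(-38139 + 13803\right) M{\left(-98 \right)}} = \frac{-76 - 146}{\left(-16078 + 5514\right) - 2667} + \frac{1}{\left(-38139 + 13803\right) \left(- \frac{29}{41} + \frac{1}{41} \left(-98\right)\right)} = \frac{-76 - 146}{-10564 - 2667} + \frac{1}{\left(-24336\right) \left(- \frac{29}{41} - \frac{98}{41}\right)} = - \frac{222}{-13231} - \frac{1}{24336 \left(- \frac{127}{41}\right)} = \left(-222\right) \left(- \frac{1}{13231}\right) - - \frac{41}{3090672} = \frac{222}{13231} + \frac{41}{3090672} = \frac{686671655}{40892681232}$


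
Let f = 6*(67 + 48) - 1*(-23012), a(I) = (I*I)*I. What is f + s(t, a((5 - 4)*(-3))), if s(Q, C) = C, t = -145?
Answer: 23675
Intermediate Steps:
a(I) = I³ (a(I) = I²*I = I³)
f = 23702 (f = 6*115 + 23012 = 690 + 23012 = 23702)
f + s(t, a((5 - 4)*(-3))) = 23702 + ((5 - 4)*(-3))³ = 23702 + (1*(-3))³ = 23702 + (-3)³ = 23702 - 27 = 23675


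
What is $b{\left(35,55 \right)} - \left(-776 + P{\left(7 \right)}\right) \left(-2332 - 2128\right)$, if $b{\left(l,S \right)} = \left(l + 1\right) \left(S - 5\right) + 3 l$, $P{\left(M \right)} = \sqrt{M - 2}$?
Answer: $-3459055 + 4460 \sqrt{5} \approx -3.4491 \cdot 10^{6}$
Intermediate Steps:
$P{\left(M \right)} = \sqrt{-2 + M}$
$b{\left(l,S \right)} = 3 l + \left(1 + l\right) \left(-5 + S\right)$ ($b{\left(l,S \right)} = \left(1 + l\right) \left(-5 + S\right) + 3 l = 3 l + \left(1 + l\right) \left(-5 + S\right)$)
$b{\left(35,55 \right)} - \left(-776 + P{\left(7 \right)}\right) \left(-2332 - 2128\right) = \left(-5 + 55 - 70 + 55 \cdot 35\right) - \left(-776 + \sqrt{-2 + 7}\right) \left(-2332 - 2128\right) = \left(-5 + 55 - 70 + 1925\right) - \left(-776 + \sqrt{5}\right) \left(-4460\right) = 1905 - \left(3460960 - 4460 \sqrt{5}\right) = -3459055 + 4460 \sqrt{5}$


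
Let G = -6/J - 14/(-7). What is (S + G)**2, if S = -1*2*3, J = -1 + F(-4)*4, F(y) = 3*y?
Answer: 36100/2401 ≈ 15.035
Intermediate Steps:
J = -49 (J = -1 + (3*(-4))*4 = -1 - 12*4 = -1 - 48 = -49)
G = 104/49 (G = -6/(-49) - 14/(-7) = -6*(-1/49) - 14*(-1/7) = 6/49 + 2 = 104/49 ≈ 2.1224)
S = -6 (S = -2*3 = -6)
(S + G)**2 = (-6 + 104/49)**2 = (-190/49)**2 = 36100/2401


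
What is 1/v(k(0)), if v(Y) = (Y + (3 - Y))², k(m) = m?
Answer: ⅑ ≈ 0.11111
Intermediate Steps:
v(Y) = 9 (v(Y) = 3² = 9)
1/v(k(0)) = 1/9 = ⅑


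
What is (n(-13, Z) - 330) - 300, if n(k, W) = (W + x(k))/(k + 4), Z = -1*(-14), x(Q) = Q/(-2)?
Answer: -11381/18 ≈ -632.28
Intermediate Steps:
x(Q) = -Q/2 (x(Q) = Q*(-1/2) = -Q/2)
Z = 14
n(k, W) = (W - k/2)/(4 + k) (n(k, W) = (W - k/2)/(k + 4) = (W - k/2)/(4 + k))
(n(-13, Z) - 330) - 300 = ((14 - 1/2*(-13))/(4 - 13) - 330) - 300 = ((14 + 13/2)/(-9) - 330) - 300 = (-1/9*41/2 - 330) - 300 = (-41/18 - 330) - 300 = -5981/18 - 300 = -11381/18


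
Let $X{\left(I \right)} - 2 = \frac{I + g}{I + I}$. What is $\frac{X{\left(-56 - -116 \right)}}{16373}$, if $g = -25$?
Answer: $\frac{55}{392952} \approx 0.00013997$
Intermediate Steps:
$X{\left(I \right)} = 2 + \frac{-25 + I}{2 I}$ ($X{\left(I \right)} = 2 + \frac{I - 25}{I + I} = 2 + \frac{-25 + I}{2 I}$)
$\frac{X{\left(-56 - -116 \right)}}{16373} = \frac{\frac{5}{2} \frac{1}{-56 - -116} \left(-5 - -60\right)}{16373} = \frac{5 \left(-5 + \left(-56 + 116\right)\right)}{2 \left(-56 + 116\right)} \frac{1}{16373} = \frac{5 \left(-5 + 60\right)}{2 \cdot 60} \cdot \frac{1}{16373} = \frac{5}{2} \cdot \frac{1}{60} \cdot 55 \cdot \frac{1}{16373} = \frac{55}{24} \cdot \frac{1}{16373} = \frac{55}{392952}$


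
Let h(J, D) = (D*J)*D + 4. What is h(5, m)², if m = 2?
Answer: 576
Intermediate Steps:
h(J, D) = 4 + J*D² (h(J, D) = J*D² + 4 = 4 + J*D²)
h(5, m)² = (4 + 5*2²)² = (4 + 5*4)² = (4 + 20)² = 24² = 576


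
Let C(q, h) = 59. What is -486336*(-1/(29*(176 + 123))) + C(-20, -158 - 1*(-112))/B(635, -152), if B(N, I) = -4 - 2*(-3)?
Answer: 1484261/17342 ≈ 85.588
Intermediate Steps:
B(N, I) = 2 (B(N, I) = -4 + 6 = 2)
-486336*(-1/(29*(176 + 123))) + C(-20, -158 - 1*(-112))/B(635, -152) = -486336*(-1/(29*(176 + 123))) + 59/2 = -486336/((-29*299)) + 59*(½) = -486336/(-8671) + 59/2 = -486336*(-1/8671) + 59/2 = 486336/8671 + 59/2 = 1484261/17342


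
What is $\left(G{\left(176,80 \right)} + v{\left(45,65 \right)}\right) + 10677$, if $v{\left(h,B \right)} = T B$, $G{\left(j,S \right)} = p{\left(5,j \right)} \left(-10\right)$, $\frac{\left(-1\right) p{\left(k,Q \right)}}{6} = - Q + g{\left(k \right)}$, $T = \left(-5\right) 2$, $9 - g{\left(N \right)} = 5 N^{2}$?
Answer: $-7493$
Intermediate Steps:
$g{\left(N \right)} = 9 - 5 N^{2}$
$T = -10$
$p{\left(k,Q \right)} = -54 + 6 Q + 30 k^{2}$ ($p{\left(k,Q \right)} = - 6 \left(- Q - \left(-9 + 5 k^{2}\right)\right) = - 6 \left(9 - Q - 5 k^{2}\right) = -54 + 6 Q + 30 k^{2}$)
$G{\left(j,S \right)} = -6960 - 60 j$ ($G{\left(j,S \right)} = \left(-54 + 6 j + 30 \cdot 5^{2}\right) \left(-10\right) = \left(-54 + 6 j + 30 \cdot 25\right) \left(-10\right) = \left(-54 + 6 j + 750\right) \left(-10\right) = \left(696 + 6 j\right) \left(-10\right) = -6960 - 60 j$)
$v{\left(h,B \right)} = - 10 B$
$\left(G{\left(176,80 \right)} + v{\left(45,65 \right)}\right) + 10677 = \left(\left(-6960 - 10560\right) - 650\right) + 10677 = \left(-17520 - 650\right) + 10677 = -18170 + 10677 = -7493$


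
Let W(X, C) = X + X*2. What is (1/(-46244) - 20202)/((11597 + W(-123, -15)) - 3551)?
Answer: -934221289/355015188 ≈ -2.6315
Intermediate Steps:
W(X, C) = 3*X (W(X, C) = X + 2*X = 3*X)
(1/(-46244) - 20202)/((11597 + W(-123, -15)) - 3551) = (1/(-46244) - 20202)/((11597 + 3*(-123)) - 3551) = (-1/46244 - 20202)/((11597 - 369) - 3551) = -934221289/(46244*(11228 - 3551)) = -934221289/46244/7677 = -934221289/46244*1/7677 = -934221289/355015188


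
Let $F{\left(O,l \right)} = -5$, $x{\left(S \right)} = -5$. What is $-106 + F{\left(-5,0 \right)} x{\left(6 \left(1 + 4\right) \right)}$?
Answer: $-81$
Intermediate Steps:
$-106 + F{\left(-5,0 \right)} x{\left(6 \left(1 + 4\right) \right)} = -106 - -25 = -106 + 25 = -81$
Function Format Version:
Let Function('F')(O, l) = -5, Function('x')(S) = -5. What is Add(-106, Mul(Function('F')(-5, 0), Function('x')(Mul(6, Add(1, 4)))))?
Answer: -81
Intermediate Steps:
Add(-106, Mul(Function('F')(-5, 0), Function('x')(Mul(6, Add(1, 4))))) = Add(-106, Mul(-5, -5)) = Add(-106, 25) = -81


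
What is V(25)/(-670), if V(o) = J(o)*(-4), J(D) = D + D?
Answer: 20/67 ≈ 0.29851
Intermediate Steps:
J(D) = 2*D
V(o) = -8*o (V(o) = (2*o)*(-4) = -8*o)
V(25)/(-670) = -8*25/(-670) = -200*(-1/670) = 20/67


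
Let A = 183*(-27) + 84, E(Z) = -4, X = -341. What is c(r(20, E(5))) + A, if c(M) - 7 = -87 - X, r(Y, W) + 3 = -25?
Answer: -4596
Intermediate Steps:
A = -4857 (A = -4941 + 84 = -4857)
r(Y, W) = -28 (r(Y, W) = -3 - 25 = -28)
c(M) = 261 (c(M) = 7 + (-87 - 1*(-341)) = 7 + (-87 + 341) = 7 + 254 = 261)
c(r(20, E(5))) + A = 261 - 4857 = -4596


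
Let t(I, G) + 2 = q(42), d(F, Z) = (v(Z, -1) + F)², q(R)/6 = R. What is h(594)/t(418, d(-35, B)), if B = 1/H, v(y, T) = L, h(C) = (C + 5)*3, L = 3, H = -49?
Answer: 1797/250 ≈ 7.1880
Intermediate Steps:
q(R) = 6*R
h(C) = 15 + 3*C (h(C) = (5 + C)*3 = 15 + 3*C)
v(y, T) = 3
B = -1/49 (B = 1/(-49) = -1/49 ≈ -0.020408)
d(F, Z) = (3 + F)²
t(I, G) = 250 (t(I, G) = -2 + 6*42 = -2 + 252 = 250)
h(594)/t(418, d(-35, B)) = (15 + 3*594)/250 = (15 + 1782)*(1/250) = 1797*(1/250) = 1797/250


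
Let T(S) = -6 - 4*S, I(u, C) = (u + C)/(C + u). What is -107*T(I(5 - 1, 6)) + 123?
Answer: 1193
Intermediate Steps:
I(u, C) = 1 (I(u, C) = (C + u)/(C + u) = 1)
-107*T(I(5 - 1, 6)) + 123 = -107*(-6 - 4*1) + 123 = -107*(-6 - 4) + 123 = -107*(-10) + 123 = 1070 + 123 = 1193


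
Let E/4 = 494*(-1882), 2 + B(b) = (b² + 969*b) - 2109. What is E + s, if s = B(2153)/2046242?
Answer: -7609623509789/2046242 ≈ -3.7188e+6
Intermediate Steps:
B(b) = -2111 + b² + 969*b (B(b) = -2 + ((b² + 969*b) - 2109) = -2 + (-2109 + b² + 969*b) = -2111 + b² + 969*b)
s = 6719555/2046242 (s = (-2111 + 2153² + 969*2153)/2046242 = (-2111 + 4635409 + 2086257)*(1/2046242) = 6719555*(1/2046242) = 6719555/2046242 ≈ 3.2839)
E = -3718832 (E = 4*(494*(-1882)) = 4*(-929708) = -3718832)
E + s = -3718832 + 6719555/2046242 = -7609623509789/2046242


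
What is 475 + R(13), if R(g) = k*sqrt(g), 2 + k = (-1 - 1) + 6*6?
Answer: 475 + 32*sqrt(13) ≈ 590.38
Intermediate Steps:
k = 32 (k = -2 + ((-1 - 1) + 6*6) = -2 + (-2 + 36) = -2 + 34 = 32)
R(g) = 32*sqrt(g)
475 + R(13) = 475 + 32*sqrt(13)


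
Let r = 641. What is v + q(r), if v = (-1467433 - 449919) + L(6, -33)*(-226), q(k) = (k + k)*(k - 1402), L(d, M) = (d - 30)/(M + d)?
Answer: -26038394/9 ≈ -2.8932e+6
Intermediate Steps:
L(d, M) = (-30 + d)/(M + d)
q(k) = 2*k*(-1402 + k) (q(k) = (2*k)*(-1402 + k) = 2*k*(-1402 + k))
v = -17257976/9 (v = (-1467433 - 449919) + ((-30 + 6)/(-33 + 6))*(-226) = -1917352 + (-24/(-27))*(-226) = -1917352 - 1/27*(-24)*(-226) = -1917352 + (8/9)*(-226) = -1917352 - 1808/9 = -17257976/9 ≈ -1.9176e+6)
v + q(r) = -17257976/9 + 2*641*(-1402 + 641) = -17257976/9 + 2*641*(-761) = -17257976/9 - 975602 = -26038394/9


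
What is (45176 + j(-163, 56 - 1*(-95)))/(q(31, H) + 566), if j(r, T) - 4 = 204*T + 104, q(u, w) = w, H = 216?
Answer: 38044/391 ≈ 97.299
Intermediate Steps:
j(r, T) = 108 + 204*T (j(r, T) = 4 + (204*T + 104) = 4 + (104 + 204*T) = 108 + 204*T)
(45176 + j(-163, 56 - 1*(-95)))/(q(31, H) + 566) = (45176 + (108 + 204*(56 - 1*(-95))))/(216 + 566) = (45176 + (108 + 204*(56 + 95)))/782 = (45176 + (108 + 204*151))*(1/782) = (45176 + (108 + 30804))*(1/782) = (45176 + 30912)*(1/782) = 76088*(1/782) = 38044/391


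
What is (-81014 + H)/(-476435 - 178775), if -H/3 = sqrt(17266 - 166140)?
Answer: 40507/327605 + 3*I*sqrt(148874)/655210 ≈ 0.12365 + 0.0017666*I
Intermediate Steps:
H = -3*I*sqrt(148874) (H = -3*sqrt(17266 - 166140) = -3*I*sqrt(148874) ≈ -1157.5*I)
(-81014 + H)/(-476435 - 178775) = (-81014 - 3*I*sqrt(148874))/(-476435 - 178775) = (-81014 - 3*I*sqrt(148874))/(-655210) = (-81014 - 3*I*sqrt(148874))*(-1/655210) = 40507/327605 + 3*I*sqrt(148874)/655210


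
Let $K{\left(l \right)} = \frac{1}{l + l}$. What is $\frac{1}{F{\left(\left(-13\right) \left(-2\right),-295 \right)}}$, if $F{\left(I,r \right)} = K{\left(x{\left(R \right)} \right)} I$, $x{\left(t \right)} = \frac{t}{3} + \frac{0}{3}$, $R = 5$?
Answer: $\frac{5}{39} \approx 0.12821$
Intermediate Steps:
$x{\left(t \right)} = \frac{t}{3}$ ($x{\left(t \right)} = t \frac{1}{3} + 0 \cdot \frac{1}{3} = \frac{t}{3} + 0 = \frac{t}{3}$)
$K{\left(l \right)} = \frac{1}{2 l}$
$F{\left(I,r \right)} = \frac{3 I}{10}$ ($F{\left(I,r \right)} = \frac{1}{2 \cdot \frac{1}{3} \cdot 5} I = \frac{1}{2 \cdot \frac{5}{3}} I = \frac{1}{2} \cdot \frac{3}{5} I = \frac{3 I}{10}$)
$\frac{1}{F{\left(\left(-13\right) \left(-2\right),-295 \right)}} = \frac{1}{\frac{3}{10} \left(\left(-13\right) \left(-2\right)\right)} = \frac{1}{\frac{3}{10} \cdot 26} = \frac{1}{\frac{39}{5}} = \frac{5}{39}$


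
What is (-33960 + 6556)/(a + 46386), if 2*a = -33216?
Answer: -13702/14889 ≈ -0.92028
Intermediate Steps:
a = -16608 (a = (½)*(-33216) = -16608)
(-33960 + 6556)/(a + 46386) = (-33960 + 6556)/(-16608 + 46386) = -27404/29778 = -27404*1/29778 = -13702/14889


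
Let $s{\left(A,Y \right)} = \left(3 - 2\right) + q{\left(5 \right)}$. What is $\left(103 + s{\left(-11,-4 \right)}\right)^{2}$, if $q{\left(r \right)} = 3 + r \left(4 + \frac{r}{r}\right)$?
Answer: $17424$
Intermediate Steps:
$q{\left(r \right)} = 3 + 5 r$ ($q{\left(r \right)} = 3 + r \left(4 + 1\right) = 3 + r 5 = 3 + 5 r$)
$s{\left(A,Y \right)} = 29$ ($s{\left(A,Y \right)} = \left(3 - 2\right) + \left(3 + 5 \cdot 5\right) = \left(3 - 2\right) + \left(3 + 25\right) = 1 + 28 = 29$)
$\left(103 + s{\left(-11,-4 \right)}\right)^{2} = \left(103 + 29\right)^{2} = 132^{2} = 17424$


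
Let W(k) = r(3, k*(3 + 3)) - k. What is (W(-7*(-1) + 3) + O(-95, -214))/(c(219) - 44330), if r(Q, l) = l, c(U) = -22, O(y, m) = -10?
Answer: -5/5544 ≈ -0.00090188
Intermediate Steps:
W(k) = 5*k (W(k) = k*(3 + 3) - k = k*6 - k = 6*k - k = 5*k)
(W(-7*(-1) + 3) + O(-95, -214))/(c(219) - 44330) = (5*(-7*(-1) + 3) - 10)/(-22 - 44330) = (5*(7 + 3) - 10)/(-44352) = (5*10 - 10)*(-1/44352) = (50 - 10)*(-1/44352) = 40*(-1/44352) = -5/5544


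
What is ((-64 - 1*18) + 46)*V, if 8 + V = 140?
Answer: -4752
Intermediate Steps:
V = 132 (V = -8 + 140 = 132)
((-64 - 1*18) + 46)*V = ((-64 - 1*18) + 46)*132 = ((-64 - 18) + 46)*132 = (-82 + 46)*132 = -36*132 = -4752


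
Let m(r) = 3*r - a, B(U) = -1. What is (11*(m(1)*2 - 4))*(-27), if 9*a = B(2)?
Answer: -660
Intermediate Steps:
a = -⅑ (a = (⅑)*(-1) = -⅑ ≈ -0.11111)
m(r) = ⅑ + 3*r (m(r) = 3*r - 1*(-⅑) = 3*r + ⅑ = ⅑ + 3*r)
(11*(m(1)*2 - 4))*(-27) = (11*((⅑ + 3*1)*2 - 4))*(-27) = (11*((⅑ + 3)*2 - 4))*(-27) = (11*((28/9)*2 - 4))*(-27) = (11*(56/9 - 4))*(-27) = (11*(20/9))*(-27) = (220/9)*(-27) = -660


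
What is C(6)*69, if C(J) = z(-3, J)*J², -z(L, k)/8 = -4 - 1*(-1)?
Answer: 59616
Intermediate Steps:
z(L, k) = 24 (z(L, k) = -8*(-4 - 1*(-1)) = -8*(-4 + 1) = -8*(-3) = 24)
C(J) = 24*J²
C(6)*69 = (24*6²)*69 = (24*36)*69 = 864*69 = 59616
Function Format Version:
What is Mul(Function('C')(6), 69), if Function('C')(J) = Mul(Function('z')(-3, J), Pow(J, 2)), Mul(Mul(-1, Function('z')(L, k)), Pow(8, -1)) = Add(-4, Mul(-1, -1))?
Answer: 59616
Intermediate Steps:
Function('z')(L, k) = 24 (Function('z')(L, k) = Mul(-8, Add(-4, Mul(-1, -1))) = Mul(-8, Add(-4, 1)) = Mul(-8, -3) = 24)
Function('C')(J) = Mul(24, Pow(J, 2))
Mul(Function('C')(6), 69) = Mul(Mul(24, Pow(6, 2)), 69) = Mul(Mul(24, 36), 69) = Mul(864, 69) = 59616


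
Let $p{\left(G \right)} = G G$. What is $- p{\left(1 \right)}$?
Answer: $-1$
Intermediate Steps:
$p{\left(G \right)} = G^{2}$
$- p{\left(1 \right)} = - 1^{2} = \left(-1\right) 1 = -1$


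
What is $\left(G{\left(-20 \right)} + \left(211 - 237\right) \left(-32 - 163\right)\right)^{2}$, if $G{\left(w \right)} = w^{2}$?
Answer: $29920900$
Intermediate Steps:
$\left(G{\left(-20 \right)} + \left(211 - 237\right) \left(-32 - 163\right)\right)^{2} = \left(\left(-20\right)^{2} + \left(211 - 237\right) \left(-32 - 163\right)\right)^{2} = \left(400 - -5070\right)^{2} = \left(400 + 5070\right)^{2} = 5470^{2} = 29920900$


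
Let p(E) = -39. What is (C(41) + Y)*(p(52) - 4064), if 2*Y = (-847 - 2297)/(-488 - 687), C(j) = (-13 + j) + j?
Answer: -339100641/1175 ≈ -2.8860e+5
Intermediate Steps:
C(j) = -13 + 2*j
Y = 1572/1175 (Y = ((-847 - 2297)/(-488 - 687))/2 = (-3144/(-1175))/2 = (-3144*(-1/1175))/2 = (1/2)*(3144/1175) = 1572/1175 ≈ 1.3379)
(C(41) + Y)*(p(52) - 4064) = ((-13 + 2*41) + 1572/1175)*(-39 - 4064) = ((-13 + 82) + 1572/1175)*(-4103) = (69 + 1572/1175)*(-4103) = (82647/1175)*(-4103) = -339100641/1175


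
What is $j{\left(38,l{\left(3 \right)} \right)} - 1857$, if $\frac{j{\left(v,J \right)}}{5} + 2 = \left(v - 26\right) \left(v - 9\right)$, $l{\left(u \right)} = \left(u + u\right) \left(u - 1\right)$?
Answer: $-127$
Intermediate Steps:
$l{\left(u \right)} = 2 u \left(-1 + u\right)$
$j{\left(v,J \right)} = -10 + 5 \left(-26 + v\right) \left(-9 + v\right)$ ($j{\left(v,J \right)} = -10 + 5 \left(v - 26\right) \left(v - 9\right) = -10 + 5 \left(-26 + v\right) \left(-9 + v\right)$)
$j{\left(38,l{\left(3 \right)} \right)} - 1857 = \left(1160 - 6650 + 5 \cdot 38^{2}\right) - 1857 = \left(1160 - 6650 + 5 \cdot 1444\right) - 1857 = \left(1160 - 6650 + 7220\right) - 1857 = 1730 - 1857 = -127$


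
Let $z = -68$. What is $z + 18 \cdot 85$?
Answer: $1462$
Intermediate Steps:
$z + 18 \cdot 85 = -68 + 18 \cdot 85 = -68 + 1530 = 1462$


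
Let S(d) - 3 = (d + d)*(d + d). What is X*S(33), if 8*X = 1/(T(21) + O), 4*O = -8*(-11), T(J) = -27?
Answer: -4359/40 ≈ -108.97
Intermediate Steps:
O = 22 (O = (-8*(-11))/4 = (¼)*88 = 22)
S(d) = 3 + 4*d² (S(d) = 3 + (d + d)*(d + d) = 3 + (2*d)*(2*d) = 3 + 4*d²)
X = -1/40 (X = 1/(8*(-27 + 22)) = (⅛)/(-5) = (⅛)*(-⅕) = -1/40 ≈ -0.025000)
X*S(33) = -(3 + 4*33²)/40 = -(3 + 4*1089)/40 = -(3 + 4356)/40 = -1/40*4359 = -4359/40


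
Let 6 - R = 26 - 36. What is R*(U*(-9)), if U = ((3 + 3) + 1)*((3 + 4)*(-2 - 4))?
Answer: 42336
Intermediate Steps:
R = 16 (R = 6 - (26 - 36) = 6 - 1*(-10) = 6 + 10 = 16)
U = -294 (U = (6 + 1)*(7*(-6)) = 7*(-42) = -294)
R*(U*(-9)) = 16*(-294*(-9)) = 16*2646 = 42336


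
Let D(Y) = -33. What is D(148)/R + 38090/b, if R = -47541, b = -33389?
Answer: -603244951/529115483 ≈ -1.1401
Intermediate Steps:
D(148)/R + 38090/b = -33/(-47541) + 38090/(-33389) = -33*(-1/47541) + 38090*(-1/33389) = 11/15847 - 38090/33389 = -603244951/529115483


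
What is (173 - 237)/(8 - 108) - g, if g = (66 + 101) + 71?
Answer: -5934/25 ≈ -237.36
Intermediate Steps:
g = 238 (g = 167 + 71 = 238)
(173 - 237)/(8 - 108) - g = (173 - 237)/(8 - 108) - 1*238 = -64/(-100) - 238 = -64*(-1/100) - 238 = 16/25 - 238 = -5934/25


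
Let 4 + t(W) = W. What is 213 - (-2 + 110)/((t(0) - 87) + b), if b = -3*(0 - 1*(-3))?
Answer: 5352/25 ≈ 214.08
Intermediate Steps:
t(W) = -4 + W
b = -9 (b = -3*(0 + 3) = -3*3 = -9)
213 - (-2 + 110)/((t(0) - 87) + b) = 213 - (-2 + 110)/(((-4 + 0) - 87) - 9) = 213 - 108/((-4 - 87) - 9) = 213 - 108/(-91 - 9) = 213 - 108/(-100) = 213 - 108*(-1)/100 = 213 - 1*(-27/25) = 213 + 27/25 = 5352/25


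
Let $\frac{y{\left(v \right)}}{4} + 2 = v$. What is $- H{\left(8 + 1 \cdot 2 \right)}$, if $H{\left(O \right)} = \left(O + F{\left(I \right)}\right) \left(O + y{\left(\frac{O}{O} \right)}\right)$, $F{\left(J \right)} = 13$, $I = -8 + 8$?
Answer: $-138$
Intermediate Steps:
$y{\left(v \right)} = -8 + 4 v$
$I = 0$
$H{\left(O \right)} = \left(-4 + O\right) \left(13 + O\right)$ ($H{\left(O \right)} = \left(O + 13\right) \left(O - \left(8 - 4 \frac{O}{O}\right)\right) = \left(13 + O\right) \left(O + \left(-8 + 4 \cdot 1\right)\right) = \left(13 + O\right) \left(O + \left(-8 + 4\right)\right) = \left(13 + O\right) \left(O - 4\right) = \left(13 + O\right) \left(-4 + O\right) = \left(-4 + O\right) \left(13 + O\right)$)
$- H{\left(8 + 1 \cdot 2 \right)} = - (-52 + \left(8 + 1 \cdot 2\right)^{2} + 9 \left(8 + 1 \cdot 2\right)) = - (-52 + \left(8 + 2\right)^{2} + 9 \left(8 + 2\right)) = - (-52 + 10^{2} + 9 \cdot 10) = - (-52 + 100 + 90) = \left(-1\right) 138 = -138$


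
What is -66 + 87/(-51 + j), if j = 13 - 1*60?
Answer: -6555/98 ≈ -66.888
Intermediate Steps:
j = -47 (j = 13 - 60 = -47)
-66 + 87/(-51 + j) = -66 + 87/(-51 - 47) = -66 + 87/(-98) = -66 + 87*(-1/98) = -66 - 87/98 = -6555/98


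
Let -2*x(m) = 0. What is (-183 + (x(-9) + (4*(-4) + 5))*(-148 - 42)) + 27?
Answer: 1934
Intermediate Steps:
x(m) = 0 (x(m) = -½*0 = 0)
(-183 + (x(-9) + (4*(-4) + 5))*(-148 - 42)) + 27 = (-183 + (0 + (4*(-4) + 5))*(-148 - 42)) + 27 = (-183 + (0 + (-16 + 5))*(-190)) + 27 = (-183 + (0 - 11)*(-190)) + 27 = (-183 - 11*(-190)) + 27 = (-183 + 2090) + 27 = 1907 + 27 = 1934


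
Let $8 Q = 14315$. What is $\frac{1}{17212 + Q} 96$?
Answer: $\frac{768}{152011} \approx 0.0050523$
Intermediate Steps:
$Q = \frac{14315}{8}$ ($Q = \frac{1}{8} \cdot 14315 = \frac{14315}{8} \approx 1789.4$)
$\frac{1}{17212 + Q} 96 = \frac{1}{17212 + \frac{14315}{8}} \cdot 96 = \frac{1}{\frac{152011}{8}} \cdot 96 = \frac{8}{152011} \cdot 96 = \frac{768}{152011}$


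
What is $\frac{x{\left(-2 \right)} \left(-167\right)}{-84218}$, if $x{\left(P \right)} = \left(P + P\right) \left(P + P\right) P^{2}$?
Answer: $\frac{5344}{42109} \approx 0.12691$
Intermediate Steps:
$x{\left(P \right)} = 4 P^{4}$ ($x{\left(P \right)} = 2 P 2 P P^{2} = 4 P^{2} P^{2} = 4 P^{4}$)
$\frac{x{\left(-2 \right)} \left(-167\right)}{-84218} = \frac{4 \left(-2\right)^{4} \left(-167\right)}{-84218} = 4 \cdot 16 \left(-167\right) \left(- \frac{1}{84218}\right) = 64 \left(-167\right) \left(- \frac{1}{84218}\right) = \left(-10688\right) \left(- \frac{1}{84218}\right) = \frac{5344}{42109}$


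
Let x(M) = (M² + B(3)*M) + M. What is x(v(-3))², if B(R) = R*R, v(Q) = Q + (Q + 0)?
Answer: 576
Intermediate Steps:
v(Q) = 2*Q (v(Q) = Q + Q = 2*Q)
B(R) = R²
x(M) = M² + 10*M (x(M) = (M² + 3²*M) + M = (M² + 9*M) + M = M² + 10*M)
x(v(-3))² = ((2*(-3))*(10 + 2*(-3)))² = (-6*(10 - 6))² = (-6*4)² = (-24)² = 576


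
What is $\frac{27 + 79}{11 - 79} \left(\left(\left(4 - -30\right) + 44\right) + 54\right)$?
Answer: $- \frac{3498}{17} \approx -205.76$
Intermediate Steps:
$\frac{27 + 79}{11 - 79} \left(\left(\left(4 - -30\right) + 44\right) + 54\right) = \frac{106}{-68} \left(\left(\left(4 + 30\right) + 44\right) + 54\right) = 106 \left(- \frac{1}{68}\right) \left(\left(34 + 44\right) + 54\right) = - \frac{53 \left(78 + 54\right)}{34} = \left(- \frac{53}{34}\right) 132 = - \frac{3498}{17}$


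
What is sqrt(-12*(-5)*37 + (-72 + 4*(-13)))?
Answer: 4*sqrt(131) ≈ 45.782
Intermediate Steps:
sqrt(-12*(-5)*37 + (-72 + 4*(-13))) = sqrt(60*37 + (-72 - 52)) = sqrt(2220 - 124) = sqrt(2096) = 4*sqrt(131)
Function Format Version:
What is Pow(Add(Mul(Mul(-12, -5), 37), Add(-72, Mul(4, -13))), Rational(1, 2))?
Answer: Mul(4, Pow(131, Rational(1, 2))) ≈ 45.782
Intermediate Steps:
Pow(Add(Mul(Mul(-12, -5), 37), Add(-72, Mul(4, -13))), Rational(1, 2)) = Pow(Add(Mul(60, 37), Add(-72, -52)), Rational(1, 2)) = Pow(Add(2220, -124), Rational(1, 2)) = Pow(2096, Rational(1, 2)) = Mul(4, Pow(131, Rational(1, 2)))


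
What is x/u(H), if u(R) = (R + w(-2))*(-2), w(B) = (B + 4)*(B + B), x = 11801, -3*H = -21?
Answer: 11801/2 ≈ 5900.5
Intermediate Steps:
H = 7 (H = -1/3*(-21) = 7)
w(B) = 2*B*(4 + B) (w(B) = (4 + B)*(2*B) = 2*B*(4 + B))
u(R) = 16 - 2*R (u(R) = (R + 2*(-2)*(4 - 2))*(-2) = (R + 2*(-2)*2)*(-2) = (R - 8)*(-2) = (-8 + R)*(-2) = 16 - 2*R)
x/u(H) = 11801/(16 - 2*7) = 11801/(16 - 14) = 11801/2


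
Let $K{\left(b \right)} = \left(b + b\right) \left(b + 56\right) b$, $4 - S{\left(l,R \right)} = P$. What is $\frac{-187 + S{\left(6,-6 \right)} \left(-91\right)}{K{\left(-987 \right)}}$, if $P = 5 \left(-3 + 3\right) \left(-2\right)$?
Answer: $\frac{29}{95468562} \approx 3.0376 \cdot 10^{-7}$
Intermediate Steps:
$P = 0$ ($P = 5 \cdot 0 \left(-2\right) = 0 \left(-2\right) = 0$)
$S{\left(l,R \right)} = 4$ ($S{\left(l,R \right)} = 4 - 0 = 4 + 0 = 4$)
$K{\left(b \right)} = 2 b^{2} \left(56 + b\right)$ ($K{\left(b \right)} = 2 b \left(56 + b\right) b = 2 b^{2} \left(56 + b\right)$)
$\frac{-187 + S{\left(6,-6 \right)} \left(-91\right)}{K{\left(-987 \right)}} = \frac{-187 + 4 \left(-91\right)}{2 \left(-987\right)^{2} \left(56 - 987\right)} = \frac{-187 - 364}{2 \cdot 974169 \left(-931\right)} = - \frac{551}{-1813902678} = \left(-551\right) \left(- \frac{1}{1813902678}\right) = \frac{29}{95468562}$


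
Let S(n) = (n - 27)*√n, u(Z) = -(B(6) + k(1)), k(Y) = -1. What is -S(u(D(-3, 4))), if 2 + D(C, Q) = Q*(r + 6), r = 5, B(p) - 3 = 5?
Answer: 34*I*√7 ≈ 89.956*I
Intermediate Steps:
B(p) = 8 (B(p) = 3 + 5 = 8)
D(C, Q) = -2 + 11*Q (D(C, Q) = -2 + Q*(5 + 6) = -2 + Q*11 = -2 + 11*Q)
u(Z) = -7 (u(Z) = -(8 - 1) = -1*7 = -7)
S(n) = √n*(-27 + n) (S(n) = (-27 + n)*√n = √n*(-27 + n))
-S(u(D(-3, 4))) = -√(-7)*(-27 - 7) = -I*√7*(-34) = -(-34)*I*√7 = 34*I*√7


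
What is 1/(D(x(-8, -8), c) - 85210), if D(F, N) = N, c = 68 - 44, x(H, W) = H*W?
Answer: -1/85186 ≈ -1.1739e-5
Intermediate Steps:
c = 24
1/(D(x(-8, -8), c) - 85210) = 1/(24 - 85210) = 1/(-85186) = -1/85186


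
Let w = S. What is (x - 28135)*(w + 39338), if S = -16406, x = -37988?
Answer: -1516332636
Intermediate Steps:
w = -16406
(x - 28135)*(w + 39338) = (-37988 - 28135)*(-16406 + 39338) = -66123*22932 = -1516332636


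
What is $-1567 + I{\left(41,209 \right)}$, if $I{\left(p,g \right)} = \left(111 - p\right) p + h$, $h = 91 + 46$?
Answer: $1440$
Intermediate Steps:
$h = 137$
$I{\left(p,g \right)} = 137 + p \left(111 - p\right)$ ($I{\left(p,g \right)} = \left(111 - p\right) p + 137 = p \left(111 - p\right) + 137 = 137 + p \left(111 - p\right)$)
$-1567 + I{\left(41,209 \right)} = -1567 + \left(137 - 41^{2} + 111 \cdot 41\right) = -1567 + \left(137 - 1681 + 4551\right) = -1567 + 3007 = 1440$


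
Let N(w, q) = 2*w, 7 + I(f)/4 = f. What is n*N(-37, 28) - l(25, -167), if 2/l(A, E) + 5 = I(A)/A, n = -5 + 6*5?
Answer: -98000/53 ≈ -1849.1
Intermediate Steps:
I(f) = -28 + 4*f
n = 25 (n = -5 + 30 = 25)
l(A, E) = 2/(-5 + (-28 + 4*A)/A)
n*N(-37, 28) - l(25, -167) = 25*(2*(-37)) - (-2)*25/(28 + 25) = 25*(-74) - (-2)*25/53 = -1850 - (-2)*25/53 = -1850 - 1*(-50/53) = -1850 + 50/53 = -98000/53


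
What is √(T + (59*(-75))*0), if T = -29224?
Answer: 2*I*√7306 ≈ 170.95*I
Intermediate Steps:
√(T + (59*(-75))*0) = √(-29224 + (59*(-75))*0) = √(-29224 - 4425*0) = √(-29224 + 0) = √(-29224) = 2*I*√7306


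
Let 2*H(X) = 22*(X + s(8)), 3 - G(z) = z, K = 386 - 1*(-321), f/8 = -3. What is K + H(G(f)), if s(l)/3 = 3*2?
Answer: 1202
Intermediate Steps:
f = -24 (f = 8*(-3) = -24)
K = 707 (K = 386 + 321 = 707)
s(l) = 18 (s(l) = 3*(3*2) = 3*6 = 18)
G(z) = 3 - z
H(X) = 198 + 11*X (H(X) = (22*(X + 18))/2 = (22*(18 + X))/2 = (396 + 22*X)/2 = 198 + 11*X)
K + H(G(f)) = 707 + (198 + 11*(3 - 1*(-24))) = 707 + (198 + 11*(3 + 24)) = 707 + (198 + 11*27) = 707 + (198 + 297) = 707 + 495 = 1202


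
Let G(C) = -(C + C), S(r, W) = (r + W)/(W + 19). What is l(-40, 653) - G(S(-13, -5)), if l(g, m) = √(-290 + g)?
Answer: -18/7 + I*√330 ≈ -2.5714 + 18.166*I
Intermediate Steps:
S(r, W) = (W + r)/(19 + W)
G(C) = -2*C
l(-40, 653) - G(S(-13, -5)) = √(-290 - 40) - (-2)*(-5 - 13)/(19 - 5) = √(-330) - (-2)*-18/14 = I*√330 - (-2)*(1/14)*(-18) = I*√330 - (-2)*(-9)/7 = I*√330 - 1*18/7 = I*√330 - 18/7 = -18/7 + I*√330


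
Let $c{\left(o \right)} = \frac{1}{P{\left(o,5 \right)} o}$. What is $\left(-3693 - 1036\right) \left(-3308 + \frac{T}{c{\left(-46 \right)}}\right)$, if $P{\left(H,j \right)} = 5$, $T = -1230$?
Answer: $-1322190568$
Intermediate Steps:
$c{\left(o \right)} = \frac{1}{5 o}$
$\left(-3693 - 1036\right) \left(-3308 + \frac{T}{c{\left(-46 \right)}}\right) = \left(-3693 - 1036\right) \left(-3308 - \frac{1230}{\frac{1}{5} \frac{1}{-46}}\right) = - 4729 \left(-3308 - \frac{1230}{\frac{1}{5} \left(- \frac{1}{46}\right)}\right) = - 4729 \left(-3308 - \frac{1230}{- \frac{1}{230}}\right) = - 4729 \left(-3308 - -282900\right) = - 4729 \left(-3308 + 282900\right) = \left(-4729\right) 279592 = -1322190568$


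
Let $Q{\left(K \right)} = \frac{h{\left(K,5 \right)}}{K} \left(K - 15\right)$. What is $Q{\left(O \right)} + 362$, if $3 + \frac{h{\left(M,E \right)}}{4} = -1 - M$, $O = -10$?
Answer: $422$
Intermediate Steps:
$h{\left(M,E \right)} = -16 - 4 M$ ($h{\left(M,E \right)} = -12 + 4 \left(-1 - M\right) = -12 - \left(4 + 4 M\right) = -16 - 4 M$)
$Q{\left(K \right)} = \frac{\left(-16 - 4 K\right) \left(-15 + K\right)}{K}$ ($Q{\left(K \right)} = \frac{-16 - 4 K}{K} \left(K - 15\right) = \frac{-16 - 4 K}{K} \left(-15 + K\right) = \frac{\left(-16 - 4 K\right) \left(-15 + K\right)}{K}$)
$Q{\left(O \right)} + 362 = \left(44 - -40 + \frac{240}{-10}\right) + 362 = \left(44 + 40 + 240 \left(- \frac{1}{10}\right)\right) + 362 = \left(44 + 40 - 24\right) + 362 = 60 + 362 = 422$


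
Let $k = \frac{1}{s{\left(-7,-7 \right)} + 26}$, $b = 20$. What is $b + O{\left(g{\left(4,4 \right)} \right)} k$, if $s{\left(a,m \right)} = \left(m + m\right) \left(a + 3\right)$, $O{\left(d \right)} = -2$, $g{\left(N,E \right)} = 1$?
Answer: $\frac{819}{41} \approx 19.976$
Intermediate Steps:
$s{\left(a,m \right)} = 2 m \left(3 + a\right)$
$k = \frac{1}{82}$ ($k = \frac{1}{2 \left(-7\right) \left(3 - 7\right) + 26} = \frac{1}{2 \left(-7\right) \left(-4\right) + 26} = \frac{1}{56 + 26} = \frac{1}{82} \approx 0.012195$)
$b + O{\left(g{\left(4,4 \right)} \right)} k = 20 - \frac{1}{41} = \frac{819}{41}$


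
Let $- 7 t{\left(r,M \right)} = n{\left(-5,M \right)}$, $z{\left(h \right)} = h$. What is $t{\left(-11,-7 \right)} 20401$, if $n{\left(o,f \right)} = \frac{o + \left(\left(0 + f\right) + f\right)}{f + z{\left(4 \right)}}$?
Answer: $- \frac{387619}{21} \approx -18458.0$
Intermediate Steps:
$n{\left(o,f \right)} = \frac{o + 2 f}{4 + f}$ ($n{\left(o,f \right)} = \frac{o + \left(\left(0 + f\right) + f\right)}{f + 4} = \frac{o + \left(f + f\right)}{4 + f} = \frac{o + 2 f}{4 + f}$)
$t{\left(r,M \right)} = - \frac{-5 + 2 M}{7 \left(4 + M\right)}$ ($t{\left(r,M \right)} = - \frac{\frac{1}{4 + M} \left(-5 + 2 M\right)}{7} = - \frac{-5 + 2 M}{7 \left(4 + M\right)}$)
$t{\left(-11,-7 \right)} 20401 = \frac{5 - -14}{7 \left(4 - 7\right)} 20401 = \frac{5 + 14}{7 \left(-3\right)} 20401 = \frac{1}{7} \left(- \frac{1}{3}\right) 19 \cdot 20401 = \left(- \frac{19}{21}\right) 20401 = - \frac{387619}{21}$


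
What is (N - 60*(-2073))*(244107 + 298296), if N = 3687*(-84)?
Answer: -100522463184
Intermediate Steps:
N = -309708
(N - 60*(-2073))*(244107 + 298296) = (-309708 - 60*(-2073))*(244107 + 298296) = (-309708 + 124380)*542403 = -185328*542403 = -100522463184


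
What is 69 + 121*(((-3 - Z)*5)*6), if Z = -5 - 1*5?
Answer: 25479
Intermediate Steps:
Z = -10 (Z = -5 - 5 = -10)
69 + 121*(((-3 - Z)*5)*6) = 69 + 121*(((-3 - 1*(-10))*5)*6) = 69 + 121*(((-3 + 10)*5)*6) = 69 + 121*((7*5)*6) = 69 + 121*(35*6) = 69 + 121*210 = 69 + 25410 = 25479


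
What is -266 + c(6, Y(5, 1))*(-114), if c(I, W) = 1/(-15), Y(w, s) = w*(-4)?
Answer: -1292/5 ≈ -258.40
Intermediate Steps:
Y(w, s) = -4*w
c(I, W) = -1/15
-266 + c(6, Y(5, 1))*(-114) = -266 - 1/15*(-114) = -266 + 38/5 = -1292/5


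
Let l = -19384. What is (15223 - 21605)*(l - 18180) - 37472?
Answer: 239695976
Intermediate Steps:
(15223 - 21605)*(l - 18180) - 37472 = (15223 - 21605)*(-19384 - 18180) - 37472 = -6382*(-37564) - 37472 = 239733448 - 37472 = 239695976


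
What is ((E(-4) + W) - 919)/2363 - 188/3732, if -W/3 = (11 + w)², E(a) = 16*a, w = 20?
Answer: -3718039/2204679 ≈ -1.6864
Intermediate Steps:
W = -2883 (W = -3*(11 + 20)² = -3*31² = -3*961 = -2883)
((E(-4) + W) - 919)/2363 - 188/3732 = ((16*(-4) - 2883) - 919)/2363 - 188/3732 = ((-64 - 2883) - 919)*(1/2363) - 188*1/3732 = (-2947 - 919)*(1/2363) - 47/933 = -3866*1/2363 - 47/933 = -3866/2363 - 47/933 = -3718039/2204679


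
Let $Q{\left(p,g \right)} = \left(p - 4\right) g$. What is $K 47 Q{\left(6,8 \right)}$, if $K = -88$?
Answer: $-66176$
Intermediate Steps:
$Q{\left(p,g \right)} = g \left(-4 + p\right)$ ($Q{\left(p,g \right)} = \left(-4 + p\right) g = g \left(-4 + p\right)$)
$K 47 Q{\left(6,8 \right)} = \left(-88\right) 47 \cdot 8 \left(-4 + 6\right) = - 4136 \cdot 8 \cdot 2 = \left(-4136\right) 16 = -66176$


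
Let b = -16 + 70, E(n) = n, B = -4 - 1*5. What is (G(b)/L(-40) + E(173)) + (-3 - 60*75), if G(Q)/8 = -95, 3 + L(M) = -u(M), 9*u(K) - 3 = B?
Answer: -28030/7 ≈ -4004.3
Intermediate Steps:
B = -9 (B = -4 - 5 = -9)
u(K) = -2/3 (u(K) = 1/3 + (1/9)*(-9) = 1/3 - 1 = -2/3)
L(M) = -7/3 (L(M) = -3 - 1*(-2/3) = -3 + 2/3 = -7/3)
b = 54
G(Q) = -760 (G(Q) = 8*(-95) = -760)
(G(b)/L(-40) + E(173)) + (-3 - 60*75) = (-760/(-7/3) + 173) + (-3 - 60*75) = (-760*(-3/7) + 173) + (-3 - 4500) = (2280/7 + 173) - 4503 = 3491/7 - 4503 = -28030/7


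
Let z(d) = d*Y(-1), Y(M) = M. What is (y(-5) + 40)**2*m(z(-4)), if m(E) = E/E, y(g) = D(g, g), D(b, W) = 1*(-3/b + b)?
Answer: 31684/25 ≈ 1267.4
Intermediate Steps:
D(b, W) = b - 3/b (D(b, W) = 1*(b - 3/b) = b - 3/b)
y(g) = g - 3/g
z(d) = -d (z(d) = d*(-1) = -d)
m(E) = 1
(y(-5) + 40)**2*m(z(-4)) = ((-5 - 3/(-5)) + 40)**2*1 = ((-5 - 3*(-1/5)) + 40)**2*1 = ((-5 + 3/5) + 40)**2*1 = (-22/5 + 40)**2*1 = (178/5)**2*1 = (31684/25)*1 = 31684/25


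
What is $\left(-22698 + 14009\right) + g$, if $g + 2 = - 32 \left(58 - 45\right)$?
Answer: $-9107$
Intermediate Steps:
$g = -418$ ($g = -2 - 32 \left(58 - 45\right) = -2 - 416 = -418$)
$\left(-22698 + 14009\right) + g = \left(-22698 + 14009\right) - 418 = -8689 - 418 = -9107$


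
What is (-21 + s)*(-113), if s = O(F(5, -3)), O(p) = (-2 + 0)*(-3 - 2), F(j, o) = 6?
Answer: 1243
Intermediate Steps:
O(p) = 10 (O(p) = -2*(-5) = 10)
s = 10
(-21 + s)*(-113) = (-21 + 10)*(-113) = -11*(-113) = 1243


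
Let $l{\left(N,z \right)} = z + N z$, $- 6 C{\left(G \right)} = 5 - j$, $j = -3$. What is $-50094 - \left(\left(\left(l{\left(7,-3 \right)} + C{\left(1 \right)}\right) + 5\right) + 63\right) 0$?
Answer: $-50094$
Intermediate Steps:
$C{\left(G \right)} = - \frac{4}{3}$ ($C{\left(G \right)} = - \frac{5 - -3}{6} = - \frac{5 + 3}{6} = \left(- \frac{1}{6}\right) 8 = - \frac{4}{3}$)
$-50094 - \left(\left(\left(l{\left(7,-3 \right)} + C{\left(1 \right)}\right) + 5\right) + 63\right) 0 = -50094 - \left(\left(\left(- 3 \left(1 + 7\right) - \frac{4}{3}\right) + 5\right) + 63\right) 0 = -50094 - \left(\left(\left(\left(-3\right) 8 - \frac{4}{3}\right) + 5\right) + 63\right) 0 = -50094 - \left(\left(\left(-24 - \frac{4}{3}\right) + 5\right) + 63\right) 0 = -50094 - \left(\left(- \frac{76}{3} + 5\right) + 63\right) 0 = -50094 - \left(- \frac{61}{3} + 63\right) 0 = -50094 - \frac{128}{3} \cdot 0 = -50094 - 0 = -50094 + 0 = -50094$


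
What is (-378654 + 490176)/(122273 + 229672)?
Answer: 37174/117315 ≈ 0.31687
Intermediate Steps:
(-378654 + 490176)/(122273 + 229672) = 111522/351945 = 111522*(1/351945) = 37174/117315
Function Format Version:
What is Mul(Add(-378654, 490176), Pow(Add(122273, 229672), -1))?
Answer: Rational(37174, 117315) ≈ 0.31687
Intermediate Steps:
Mul(Add(-378654, 490176), Pow(Add(122273, 229672), -1)) = Mul(111522, Pow(351945, -1)) = Mul(111522, Rational(1, 351945)) = Rational(37174, 117315)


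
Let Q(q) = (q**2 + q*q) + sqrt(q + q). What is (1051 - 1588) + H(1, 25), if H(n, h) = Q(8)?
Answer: -405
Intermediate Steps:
Q(q) = 2*q**2 + sqrt(2)*sqrt(q) (Q(q) = (q**2 + q**2) + sqrt(2*q) = 2*q**2 + sqrt(2)*sqrt(q))
H(n, h) = 132 (H(n, h) = 2*8**2 + sqrt(2)*sqrt(8) = 2*64 + sqrt(2)*(2*sqrt(2)) = 128 + 4 = 132)
(1051 - 1588) + H(1, 25) = (1051 - 1588) + 132 = -537 + 132 = -405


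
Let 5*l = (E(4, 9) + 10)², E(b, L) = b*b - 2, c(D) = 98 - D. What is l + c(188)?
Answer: 126/5 ≈ 25.200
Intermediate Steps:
E(b, L) = -2 + b² (E(b, L) = b² - 2 = -2 + b²)
l = 576/5 (l = ((-2 + 4²) + 10)²/5 = ((-2 + 16) + 10)²/5 = (14 + 10)²/5 = (⅕)*24² = (⅕)*576 = 576/5 ≈ 115.20)
l + c(188) = 576/5 + (98 - 1*188) = 576/5 + (98 - 188) = 576/5 - 90 = 126/5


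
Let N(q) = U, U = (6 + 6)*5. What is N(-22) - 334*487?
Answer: -162598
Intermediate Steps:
U = 60 (U = 12*5 = 60)
N(q) = 60
N(-22) - 334*487 = 60 - 334*487 = 60 - 162658 = -162598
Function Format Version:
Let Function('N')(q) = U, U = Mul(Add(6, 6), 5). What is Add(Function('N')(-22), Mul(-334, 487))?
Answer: -162598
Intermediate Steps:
U = 60 (U = Mul(12, 5) = 60)
Function('N')(q) = 60
Add(Function('N')(-22), Mul(-334, 487)) = Add(60, Mul(-334, 487)) = Add(60, -162658) = -162598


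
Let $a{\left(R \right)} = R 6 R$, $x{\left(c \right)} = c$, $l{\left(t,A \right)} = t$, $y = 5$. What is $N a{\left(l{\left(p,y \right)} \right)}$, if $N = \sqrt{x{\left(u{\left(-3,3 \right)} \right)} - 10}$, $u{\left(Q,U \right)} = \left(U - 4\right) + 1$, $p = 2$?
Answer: $24 i \sqrt{10} \approx 75.895 i$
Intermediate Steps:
$u{\left(Q,U \right)} = -3 + U$ ($u{\left(Q,U \right)} = \left(-4 + U\right) + 1 = -3 + U$)
$a{\left(R \right)} = 6 R^{2}$ ($a{\left(R \right)} = 6 R R = 6 R^{2}$)
$N = i \sqrt{10}$ ($N = \sqrt{\left(-3 + 3\right) - 10} = \sqrt{0 - 10} = \sqrt{-10} = i \sqrt{10} \approx 3.1623 i$)
$N a{\left(l{\left(p,y \right)} \right)} = i \sqrt{10} \cdot 6 \cdot 2^{2} = i \sqrt{10} \cdot 6 \cdot 4 = i \sqrt{10} \cdot 24 = 24 i \sqrt{10}$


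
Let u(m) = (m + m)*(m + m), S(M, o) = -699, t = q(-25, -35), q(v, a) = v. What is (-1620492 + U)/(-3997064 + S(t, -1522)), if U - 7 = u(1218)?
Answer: -4313611/3997763 ≈ -1.0790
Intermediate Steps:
t = -25
u(m) = 4*m² (u(m) = (2*m)*(2*m) = 4*m²)
U = 5934103 (U = 7 + 4*1218² = 7 + 4*1483524 = 7 + 5934096 = 5934103)
(-1620492 + U)/(-3997064 + S(t, -1522)) = (-1620492 + 5934103)/(-3997064 - 699) = 4313611/(-3997763) = 4313611*(-1/3997763) = -4313611/3997763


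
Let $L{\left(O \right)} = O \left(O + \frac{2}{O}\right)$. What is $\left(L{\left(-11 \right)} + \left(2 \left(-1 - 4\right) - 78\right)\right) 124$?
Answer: $4340$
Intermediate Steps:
$\left(L{\left(-11 \right)} + \left(2 \left(-1 - 4\right) - 78\right)\right) 124 = \left(\left(2 + \left(-11\right)^{2}\right) + \left(2 \left(-1 - 4\right) - 78\right)\right) 124 = \left(\left(2 + 121\right) + \left(2 \left(-5\right) - 78\right)\right) 124 = \left(123 - 88\right) 124 = 35 \cdot 124 = 4340$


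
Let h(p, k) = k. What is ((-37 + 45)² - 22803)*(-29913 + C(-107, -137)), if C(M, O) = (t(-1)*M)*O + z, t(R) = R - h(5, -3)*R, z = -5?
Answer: 2013629406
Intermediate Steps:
t(R) = 4*R (t(R) = R - (-3)*R = R + 3*R = 4*R)
C(M, O) = -5 - 4*M*O (C(M, O) = ((4*(-1))*M)*O - 5 = (-4*M)*O - 5 = -4*M*O - 5 = -5 - 4*M*O)
((-37 + 45)² - 22803)*(-29913 + C(-107, -137)) = ((-37 + 45)² - 22803)*(-29913 + (-5 - 4*(-107)*(-137))) = (8² - 22803)*(-29913 + (-5 - 58636)) = (64 - 22803)*(-29913 - 58641) = -22739*(-88554) = 2013629406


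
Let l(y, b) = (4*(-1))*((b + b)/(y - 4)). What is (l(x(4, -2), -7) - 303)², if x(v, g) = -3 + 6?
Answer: 128881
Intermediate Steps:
x(v, g) = 3
l(y, b) = -8*b/(-4 + y) (l(y, b) = -4*2*b/(-4 + y) = -8*b/(-4 + y))
(l(x(4, -2), -7) - 303)² = (-8*(-7)/(-4 + 3) - 303)² = (-8*(-7)/(-1) - 303)² = (-8*(-7)*(-1) - 303)² = (-56 - 303)² = (-359)² = 128881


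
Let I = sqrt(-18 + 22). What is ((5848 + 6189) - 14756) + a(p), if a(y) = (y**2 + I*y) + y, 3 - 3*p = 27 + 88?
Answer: -12935/9 ≈ -1437.2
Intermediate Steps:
I = 2 (I = sqrt(4) = 2)
p = -112/3 (p = 1 - (27 + 88)/3 = 1 - 1/3*115 = 1 - 115/3 = -112/3 ≈ -37.333)
a(y) = y**2 + 3*y (a(y) = (y**2 + 2*y) + y = y**2 + 3*y)
((5848 + 6189) - 14756) + a(p) = ((5848 + 6189) - 14756) - 112*(3 - 112/3)/3 = (12037 - 14756) - 112/3*(-103/3) = -2719 + 11536/9 = -12935/9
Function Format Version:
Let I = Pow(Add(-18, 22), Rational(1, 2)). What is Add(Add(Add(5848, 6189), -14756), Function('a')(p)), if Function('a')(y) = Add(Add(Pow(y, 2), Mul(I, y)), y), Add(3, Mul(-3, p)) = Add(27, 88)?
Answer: Rational(-12935, 9) ≈ -1437.2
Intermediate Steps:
I = 2 (I = Pow(4, Rational(1, 2)) = 2)
p = Rational(-112, 3) (p = Add(1, Mul(Rational(-1, 3), Add(27, 88))) = Add(1, Mul(Rational(-1, 3), 115)) = Add(1, Rational(-115, 3)) = Rational(-112, 3) ≈ -37.333)
Function('a')(y) = Add(Pow(y, 2), Mul(3, y)) (Function('a')(y) = Add(Add(Pow(y, 2), Mul(2, y)), y) = Add(Pow(y, 2), Mul(3, y)))
Add(Add(Add(5848, 6189), -14756), Function('a')(p)) = Add(Add(Add(5848, 6189), -14756), Mul(Rational(-112, 3), Add(3, Rational(-112, 3)))) = Add(Add(12037, -14756), Mul(Rational(-112, 3), Rational(-103, 3))) = Add(-2719, Rational(11536, 9)) = Rational(-12935, 9)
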